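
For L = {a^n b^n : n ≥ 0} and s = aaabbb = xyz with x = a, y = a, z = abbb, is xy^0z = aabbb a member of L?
No

xy⁰z = a · ε · abbb = aabbb.
aabbb has 2 a's and 3 b's; 2 ≠ 3, so it is not in L.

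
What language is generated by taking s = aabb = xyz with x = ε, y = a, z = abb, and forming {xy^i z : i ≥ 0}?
{xy^i z : i ≥ 0} = {a^(i+1) b^2 : i ≥ 0} = {abb, aabb, aaabb, ...}

With x = ε, y = a, z = abb: Starting with aabb and pumping the first 'a' (z = abb keeps the second 'a'), we get strings with i+1 a's followed by 2 b's for i = 0, 1, 2, ...; note bb is not produced because z always contributes one a.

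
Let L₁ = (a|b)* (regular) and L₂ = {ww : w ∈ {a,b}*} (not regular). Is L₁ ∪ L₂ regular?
Yes — L₁ ∪ L₂ is regular.

{ww} ⊆ (a|b)*, so L₁ ∪ L₂ = (a|b)*, which is regular.

Note that the bare facts "L₁ regular, L₂ non-regular" do not settle the question by themselves: the closure of regular languages under ∪, ∩, complement and difference applies only when BOTH operands are regular. With a non-regular operand the result can come out regular or non-regular depending on the specific languages, so one has to work out L₁ ∪ L₂ for this particular pair, as above.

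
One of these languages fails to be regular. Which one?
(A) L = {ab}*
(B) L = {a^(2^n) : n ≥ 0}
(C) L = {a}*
(B) {a^(2^n) : n ≥ 0}

(B) L = {a^(2^n) : n ≥ 0} is NOT regular.

The pumping lemma can be used to prove this:
After pumping, length is no longer a power of 2

The other languages are regular because they can be recognized by finite automata.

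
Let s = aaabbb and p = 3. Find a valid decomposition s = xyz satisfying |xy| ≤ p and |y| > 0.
x = 'a', y = 'a', z = 'abbb'

For s = aaabbb and p = 3, one valid decomposition is:
- x = 'a' (length 1)
- y = 'a' (length 1)
- z = 'abbb' (length 4)

Verification:
- xyz = 'a' + 'a' + 'abbb' = aaabbb ✓
- |xy| = 2 ≤ 3 ✓
- |y| = 1 > 0 ✓

All pumping lemma constraints are satisfied.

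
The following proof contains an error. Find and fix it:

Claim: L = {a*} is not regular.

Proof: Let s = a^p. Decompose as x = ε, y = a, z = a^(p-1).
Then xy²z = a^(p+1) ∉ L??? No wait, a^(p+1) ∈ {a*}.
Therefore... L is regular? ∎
Error: The proof attempts to show a*  is not regular, but a* IS regular!

Correction: a* is a regular language (recognized by a simple DFA with one accepting state and self-loop on 'a'). The pumping lemma can only prove non-regularity, not regularity. For regular languages, pumping always works.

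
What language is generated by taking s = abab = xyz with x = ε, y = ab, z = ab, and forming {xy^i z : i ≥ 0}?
{xy^i z : i ≥ 0} = {(ab)^(i+1) : i ≥ 0} = {ab, abab, ababab, ...}

With x = ε, y = ab, z = ab: Pumping 'ab' gives strings of alternating a's and b's.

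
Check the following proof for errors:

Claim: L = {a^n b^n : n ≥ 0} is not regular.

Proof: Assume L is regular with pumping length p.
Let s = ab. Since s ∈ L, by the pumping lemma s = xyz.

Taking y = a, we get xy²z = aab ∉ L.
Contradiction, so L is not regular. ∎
The proof is INCORRECT.

Error: The string s = ab may be shorter than p.
The pumping lemma only applies to strings with |s| ≥ p, and p is not under our control.
We must choose s in terms of p, e.g. s = a^p b^p, to ensure |s| ≥ p.
(The proof also fixes one particular y; a valid argument must handle every decomposition with |xy| ≤ p and |y| ≥ 1 — for s = a^p b^p this forces y = a^k, and then xy²z = a^(p+k) b^p ∉ L.)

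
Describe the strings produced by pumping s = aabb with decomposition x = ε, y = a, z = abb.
{xy^i z : i ≥ 0} = {a^(i+1) b^2 : i ≥ 0} = {abb, aabb, aaabb, ...}

With x = ε, y = a, z = abb: Starting with aabb and pumping the first 'a' (z = abb keeps the second 'a'), we get strings with i+1 a's followed by 2 b's for i = 0, 1, 2, ...; note bb is not produced because z always contributes one a.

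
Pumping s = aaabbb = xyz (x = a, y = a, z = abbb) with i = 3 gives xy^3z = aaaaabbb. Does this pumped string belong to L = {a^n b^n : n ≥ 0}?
No

xy³z = a · aaa · abbb = aaaaabbb.
aaaaabbb has 5 a's and 3 b's; 5 ≠ 3, so it is not in L.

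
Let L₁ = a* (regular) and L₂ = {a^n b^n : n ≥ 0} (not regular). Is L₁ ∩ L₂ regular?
Yes — L₁ ∩ L₂ is regular.

A string of a* contains no b's, and the only string of {a^n b^n} with no b's is ε (n = 0). So L₁ ∩ L₂ = {ε}, a finite language, which is regular.

Note that the bare facts "L₁ regular, L₂ non-regular" do not settle the question by themselves: the closure of regular languages under ∪, ∩, complement and difference applies only when BOTH operands are regular. With a non-regular operand the result can come out regular or non-regular depending on the specific languages, so one has to work out L₁ ∩ L₂ for this particular pair, as above.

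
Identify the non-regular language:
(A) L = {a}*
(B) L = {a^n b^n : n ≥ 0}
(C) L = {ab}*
(B) {a^n b^n : n ≥ 0}

(B) L = {a^n b^n : n ≥ 0} is NOT regular.

The pumping lemma can be used to prove this:
After pumping, the number of a's and b's become unequal

The other languages are regular because they can be recognized by finite automata.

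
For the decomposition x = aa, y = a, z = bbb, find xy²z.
aaaabbb

Given x = 'aa', y = 'a', z = 'bbb' and i = 2:

xy^2z = x + y·y·...·y (2 times) + z
       = 'aa' + 'a'^2 + 'bbb'
       = 'aa' + 'aa' + 'bbb'
       = 'aaaabbb'

The pumped string is 'aaaabbb' with length 7.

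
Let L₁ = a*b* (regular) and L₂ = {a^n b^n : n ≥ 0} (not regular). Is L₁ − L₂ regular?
No — L₁ − L₂ is not regular.

a*b* − {a^n b^n} = {a^n b^m : n ≠ m}. If this were regular, then its complement intersected with a*b*, namely {a^n b^n : n ≥ 0}, would be regular too (closure under complement and intersection) — contradiction. So L₁ − L₂ is not regular.

Note that the bare facts "L₁ regular, L₂ non-regular" do not settle the question by themselves: the closure of regular languages under ∪, ∩, complement and difference applies only when BOTH operands are regular. With a non-regular operand the result can come out regular or non-regular depending on the specific languages, so one has to work out L₁ − L₂ for this particular pair, as above.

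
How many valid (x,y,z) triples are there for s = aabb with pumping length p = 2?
3

For s = 'aabb' with pumping length p = 2:

Constraints: |xy| ≤ 2, |y| > 0

Valid decompositions (|xy| ≤ p, |y| ≥ 1):
  • x='', y='a', z='abb'
  • x='a', y='a', z='bb'
  • x='', y='aa', z='bb'

Total count: 3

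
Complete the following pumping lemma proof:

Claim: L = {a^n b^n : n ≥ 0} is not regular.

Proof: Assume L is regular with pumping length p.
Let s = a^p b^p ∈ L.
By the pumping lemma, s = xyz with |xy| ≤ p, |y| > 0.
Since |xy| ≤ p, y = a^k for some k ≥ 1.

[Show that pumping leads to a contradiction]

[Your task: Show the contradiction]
Consider xy²z = a^(p+k) b^p.

Since k ≥ 1, we have p + k > p.
So xy²z has more a's than b's: (p+k) a's vs p b's.
This means xy²z ∉ L because a^n b^n requires equal counts.

This contradicts the pumping lemma which states xy²z ∈ L.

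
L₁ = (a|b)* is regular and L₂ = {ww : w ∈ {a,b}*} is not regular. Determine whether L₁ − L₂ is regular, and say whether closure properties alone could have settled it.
No — L₁ − L₂ is not regular.

L₁ − L₂ is the complement of {ww} within {a,b}*. If it were regular, its complement {ww} would be regular as well (regular languages are closed under complement) — contradiction. So L₁ − L₂ is not regular.

Note that the bare facts "L₁ regular, L₂ non-regular" do not settle the question by themselves: the closure of regular languages under ∪, ∩, complement and difference applies only when BOTH operands are regular. With a non-regular operand the result can come out regular or non-regular depending on the specific languages, so one has to work out L₁ − L₂ for this particular pair, as above.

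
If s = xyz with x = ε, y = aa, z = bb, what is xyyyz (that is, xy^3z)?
aaaaaabb

Given x = '', y = 'aa', z = 'bb' and i = 3:

xy^3z = x + y·y·...·y (3 times) + z
       = '' + 'aa'^3 + 'bb'
       = '' + 'aaaaaa' + 'bb'
       = 'aaaaaabb'

The pumped string is 'aaaaaabb' with length 8.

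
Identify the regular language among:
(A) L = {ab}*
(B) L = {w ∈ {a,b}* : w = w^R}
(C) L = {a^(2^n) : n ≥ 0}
(A) {ab}*

(A) L = {ab}* is regular.

This can be recognized by a finite automaton (DFA/NFA).
Regular expressions like {ab}* define regular languages.

The other choices are not regular:
- {a^(2^n) : n ≥ 0}: After pumping, length is no longer a power of 2
- {w ∈ {a,b}* : w = w^R}: After pumping, the string is no longer symmetric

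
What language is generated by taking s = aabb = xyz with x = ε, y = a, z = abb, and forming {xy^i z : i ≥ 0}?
{xy^i z : i ≥ 0} = {a^(i+1) b^2 : i ≥ 0} = {abb, aabb, aaabb, ...}

With x = ε, y = a, z = abb: Starting with aabb and pumping the first 'a' (z = abb keeps the second 'a'), we get strings with i+1 a's followed by 2 b's for i = 0, 1, 2, ...; note bb is not produced because z always contributes one a.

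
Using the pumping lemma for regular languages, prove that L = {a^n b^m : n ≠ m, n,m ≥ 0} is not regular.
Assume for contradiction that L is regular, and let p ≥ 1 be the pumping length given by the pumping lemma.
Choose s = a^p b^(p + p!). Then s ∈ L because p ≠ p + p! (as p! ≥ 1), and |s| ≥ p.
By the pumping lemma, s = xyz for some x, y, z with |xy| ≤ p, |y| ≥ 1, and xy^i z ∈ L for every i ≥ 0.
Since |xy| ≤ p and the first p symbols of s are all a's, y = a^k for some k with 1 ≤ k ≤ p.
For every i ≥ 0, xy^i z = a^(p + (i − 1)k) b^(p + p!).

Because 1 ≤ k ≤ p, k divides p!. Let t = p!/k (a positive integer) and take i = t + 1.
Then the number of a's is p + tk = p + p!, which equals the number of b's.
So xy^(t+1) z = a^(p + p!) b^(p + p!) has equally many a's and b's and is NOT in L.

This contradicts the pumping lemma, which requires xy^i z ∈ L for all i ≥ 0.
Hence L = {a^n b^m : n ≠ m, n,m ≥ 0} is not regular. ∎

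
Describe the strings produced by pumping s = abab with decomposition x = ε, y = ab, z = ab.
{xy^i z : i ≥ 0} = {(ab)^(i+1) : i ≥ 0} = {ab, abab, ababab, ...}

With x = ε, y = ab, z = ab: Pumping 'ab' gives strings of alternating a's and b's.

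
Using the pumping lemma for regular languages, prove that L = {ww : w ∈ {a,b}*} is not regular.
Assume for contradiction that L is regular, and let p ≥ 1 be the pumping length given by the pumping lemma.
Choose s = a^p b a^p b. Then s ∈ L (take w = a^p b) and |s| = 2p + 2 ≥ p.
By the pumping lemma, s = xyz for some x, y, z with |xy| ≤ p, |y| ≥ 1, and xy^i z ∈ L for every i ≥ 0.
Since |xy| ≤ p and the first p symbols of s are all a's, y = a^k for some k with 1 ≤ k ≤ p.

Take i = 2: t = xy²z = a^(p + k) b a^p b.
Suppose t = uu for some string u. The string t contains exactly two b's and ends in b, so u contains exactly one b and ends in b; hence u = a^j b for some j, and uu = a^j b a^j b. Comparing with t = a^(p + k) b a^p b forces j = p + k (first block) and j = p (second block), which is impossible since k ≥ 1. So t ∉ L.

This contradicts the pumping lemma, which requires xy^i z ∈ L for all i ≥ 0.
Hence L = {ww : w ∈ {a,b}*} is not regular. ∎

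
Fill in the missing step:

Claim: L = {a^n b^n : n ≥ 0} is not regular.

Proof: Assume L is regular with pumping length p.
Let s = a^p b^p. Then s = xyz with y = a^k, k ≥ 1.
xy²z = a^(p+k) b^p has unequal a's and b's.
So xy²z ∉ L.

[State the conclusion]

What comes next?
This contradicts the pumping lemma for regular languages,
which guarantees xy^i z ∈ L for all i ≥ 0.

Since our assumption that L is regular leads to a contradiction,
we conclude that L = {a^n b^n : n ≥ 0} is NOT regular. ∎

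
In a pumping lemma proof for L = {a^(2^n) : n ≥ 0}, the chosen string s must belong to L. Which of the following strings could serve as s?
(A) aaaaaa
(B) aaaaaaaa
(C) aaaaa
(B) aaaaaaaa

The pumping lemma is applied to a string s that lies in L, so first check membership of each option:
- (A) aaaaaa has length 6, strictly between 2^2 = 4 and 2^3 = 8, so it is not in L ✗
- (B) aaaaaaaa has length 8 = 2^3, so it is in L ✓
- (C) aaaaa has length 5, strictly between 2^2 = 4 and 2^3 = 8, so it is not in L ✗

Only (B) aaaaaaaa is in L, so it is the only candidate that could play the role of s.
(In a complete proof one picks s in terms of the pumping length p so that |s| ≥ p is guaranteed; a fixed string like aaaaaaaa illustrates the shape of such an s.)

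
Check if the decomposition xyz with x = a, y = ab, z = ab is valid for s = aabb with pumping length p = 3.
Violated: xyz = s

The decomposition x = a, y = ab, z = ab for s = aabb with p = 3
violates the constraint: xyz = s

xyz = 'a' + 'ab' + 'ab' = 'aabab' ≠ 'aabb' = s. The decomposition doesn't reconstruct s.

Pumping lemma constraints:
1. xyz = s (decomposition is valid)
2. |xy| ≤ p
3. |y| > 0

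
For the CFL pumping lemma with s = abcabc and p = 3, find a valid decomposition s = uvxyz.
u='ab', v='c', x='a', y='b', z='c'

For s = abcabc with pumping length p = 3:

One valid decomposition:
- u = 'ab'
- v = 'c'
- x = 'a'
- y = 'b'
- z = 'c'

Verification:
- uvxyz = 'ab' + 'c' + 'a' + 'b' + 'c' = abcabc ✓
- |vxy| = |'cab'| = 3 ≤ 3 ✓
- |vy| = |'cb'| = 2 > 0 ✓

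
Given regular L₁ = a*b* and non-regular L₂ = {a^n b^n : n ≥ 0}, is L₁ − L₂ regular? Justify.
No — L₁ − L₂ is not regular.

a*b* − {a^n b^n} = {a^n b^m : n ≠ m}. If this were regular, then its complement intersected with a*b*, namely {a^n b^n : n ≥ 0}, would be regular too (closure under complement and intersection) — contradiction. So L₁ − L₂ is not regular.

Note that the bare facts "L₁ regular, L₂ non-regular" do not settle the question by themselves: the closure of regular languages under ∪, ∩, complement and difference applies only when BOTH operands are regular. With a non-regular operand the result can come out regular or non-regular depending on the specific languages, so one has to work out L₁ − L₂ for this particular pair, as above.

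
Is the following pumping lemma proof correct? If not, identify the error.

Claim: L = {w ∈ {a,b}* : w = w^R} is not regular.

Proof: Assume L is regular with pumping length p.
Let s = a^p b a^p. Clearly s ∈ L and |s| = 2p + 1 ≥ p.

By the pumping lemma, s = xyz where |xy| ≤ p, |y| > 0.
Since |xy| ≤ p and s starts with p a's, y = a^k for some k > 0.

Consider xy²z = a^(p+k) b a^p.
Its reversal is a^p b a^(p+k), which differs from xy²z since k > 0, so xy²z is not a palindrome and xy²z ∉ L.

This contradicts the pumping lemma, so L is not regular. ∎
The proof is correct.

This proof is valid because:
1. s = a^p b a^p is in L and is chosen in terms of p, so |s| ≥ p holds for every p
2. The decomposition analysis is correct: |xy| ≤ p forces y to lie inside the leading a's
3. The contradiction is valid: a^(p+k) b a^p has more a's before the b than after it, so it is not a palindrome
4. The conclusion follows logically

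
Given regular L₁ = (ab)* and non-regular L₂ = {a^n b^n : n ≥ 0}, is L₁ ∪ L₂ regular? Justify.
No — L₁ ∪ L₂ is not regular.

Let U = (ab)* ∪ {a^n b^n}. If U were regular, then U ∩ aa*bb* would be regular (closure under intersection with a regular language). But (ab)* ∩ aa*bb* = {ab} and {a^n b^n} ∩ aa*bb* = {a^n b^n : n ≥ 1}, so U ∩ aa*bb* = {a^n b^n : n ≥ 1}, which is not regular. Hence U is not regular.

Note that the bare facts "L₁ regular, L₂ non-regular" do not settle the question by themselves: the closure of regular languages under ∪, ∩, complement and difference applies only when BOTH operands are regular. With a non-regular operand the result can come out regular or non-regular depending on the specific languages, so one has to work out L₁ ∪ L₂ for this particular pair, as above.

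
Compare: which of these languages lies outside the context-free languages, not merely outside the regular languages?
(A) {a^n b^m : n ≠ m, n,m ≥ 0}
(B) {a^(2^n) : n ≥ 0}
(B) {a^(2^n) : n ≥ 0}

(B) {a^(2^n) : n ≥ 0} requires the CFL pumping lemma.

- {a^n b^m : n ≠ m, n,m ≥ 0} is context-free (but not regular)
  • Can be shown non-regular with the regular pumping lemma
  • After pumping a's, we can make n = m

- {a^(2^n) : n ≥ 0} is NOT context-free
  • Requires the CFL pumping lemma to prove
  • Gaps between powers of 2 grow exponentially

The CFL pumping lemma is "stronger" in that it can prove non-membership
in the larger class of context-free languages.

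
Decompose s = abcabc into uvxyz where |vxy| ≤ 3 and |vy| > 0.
u='ab', v='c', x='a', y='b', z='c'

For s = abcabc with pumping length p = 3:

One valid decomposition:
- u = 'ab'
- v = 'c'
- x = 'a'
- y = 'b'
- z = 'c'

Verification:
- uvxyz = 'ab' + 'c' + 'a' + 'b' + 'c' = abcabc ✓
- |vxy| = |'cab'| = 3 ≤ 3 ✓
- |vy| = |'cb'| = 2 > 0 ✓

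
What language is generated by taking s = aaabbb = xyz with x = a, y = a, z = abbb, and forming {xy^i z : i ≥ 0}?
{xy^i z : i ≥ 0} = {a^(2+i) b^3 : i ≥ 0} = {aabbb, aaabbb, aaaabbb, ...}

With x = a, y = a, z = abbb: Starting with aaabbb and pumping the second 'a', we get strings with 2+i a's followed by 3 b's for i = 0, 1, 2, ...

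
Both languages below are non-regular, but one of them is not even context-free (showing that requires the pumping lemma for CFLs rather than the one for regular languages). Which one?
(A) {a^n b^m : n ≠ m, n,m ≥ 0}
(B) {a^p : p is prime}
(B) {a^p : p is prime}

(B) {a^p : p is prime} requires the CFL pumping lemma.

- {a^n b^m : n ≠ m, n,m ≥ 0} is context-free (but not regular)
  • Can be shown non-regular with the regular pumping lemma
  • After pumping a's, we can make n = m

- {a^p : p is prime} is NOT context-free
  • Requires the CFL pumping lemma to prove
  • The CFL pumping lemma also fails because prime gaps are unbounded

The CFL pumping lemma is "stronger" in that it can prove non-membership
in the larger class of context-free languages.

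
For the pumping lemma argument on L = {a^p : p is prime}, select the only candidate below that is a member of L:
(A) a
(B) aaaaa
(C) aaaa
(B) aaaaa

The pumping lemma is applied to a string s that lies in L, so first check membership of each option:
- (A) a has length 1, which is not prime, so it is not in L ✗
- (B) aaaaa has length 5, which is prime, so it is in L ✓
- (C) aaaa has length 4 = 2 × 2, which is not prime, so it is not in L ✗

Only (B) aaaaa is in L, so it is the only candidate that could play the role of s.
(In a complete proof one picks s in terms of the pumping length p so that |s| ≥ p is guaranteed; a fixed string like aaaaa illustrates the shape of such an s.)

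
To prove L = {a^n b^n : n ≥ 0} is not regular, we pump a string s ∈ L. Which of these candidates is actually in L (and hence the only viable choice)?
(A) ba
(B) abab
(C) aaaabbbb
(C) aaaabbbb

The pumping lemma is applied to a string s that lies in L, so first check membership of each option:
- (A) ba has an a after a b, so it is not of the form a^n b^n and is not in L ✗
- (B) abab has an a after a b, so it is not of the form a^n b^n and is not in L ✗
- (C) aaaabbbb = a^4 b^4 has equal counts (4 = 4), so it is in L ✓

Only (C) aaaabbbb is in L, so it is the only candidate that could play the role of s.
(In a complete proof one picks s in terms of the pumping length p so that |s| ≥ p is guaranteed; a fixed string like aaaabbbb illustrates the shape of such an s.)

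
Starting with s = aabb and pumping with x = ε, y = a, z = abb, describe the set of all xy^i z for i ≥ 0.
{xy^i z : i ≥ 0} = {a^(i+1) b^2 : i ≥ 0} = {abb, aabb, aaabb, ...}

With x = ε, y = a, z = abb: Starting with aabb and pumping the first 'a' (z = abb keeps the second 'a'), we get strings with i+1 a's followed by 2 b's for i = 0, 1, 2, ...; note bb is not produced because z always contributes one a.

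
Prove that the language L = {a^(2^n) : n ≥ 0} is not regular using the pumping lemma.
Assume for contradiction that L is regular, and let p ≥ 1 be the pumping length given by the pumping lemma.
Choose s = a^(2^p). Then s ∈ L and |s| = 2^p ≥ p.
By the pumping lemma, s = xyz for some x, y, z with |xy| ≤ p, |y| ≥ 1, and xy^i z ∈ L for every i ≥ 0.
Here y = a^k for some k with 1 ≤ k ≤ |xy| ≤ p, and p < 2^p.

Take i = 2: |xy²z| = 2^p + k.
Now 2^p < 2^p + k ≤ 2^p + p < 2^p + 2^p = 2^(p+1).
So |xy²z| lies strictly between the consecutive powers of two 2^p and 2^(p+1), hence is not a power of 2, and xy²z ∉ L.

This contradicts the pumping lemma, which requires xy^i z ∈ L for all i ≥ 0.
Hence L = {a^(2^n) : n ≥ 0} is not regular. ∎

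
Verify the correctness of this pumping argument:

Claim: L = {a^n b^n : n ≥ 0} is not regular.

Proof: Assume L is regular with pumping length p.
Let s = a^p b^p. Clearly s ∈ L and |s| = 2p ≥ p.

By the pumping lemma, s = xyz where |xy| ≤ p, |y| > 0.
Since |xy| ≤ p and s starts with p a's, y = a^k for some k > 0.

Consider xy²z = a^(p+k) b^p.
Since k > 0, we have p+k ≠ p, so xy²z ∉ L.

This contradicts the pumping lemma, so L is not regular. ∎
The proof is correct.

This proof is valid because:
1. The string s = a^p b^p is correctly in L
2. The decomposition analysis is correct: y must consist only of a's
3. The contradiction is valid: pumping increases a's but not b's
4. The conclusion follows logically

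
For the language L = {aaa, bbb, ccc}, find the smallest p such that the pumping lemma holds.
p = 4

For a finite language L, the pumping lemma holds vacuously if p > max|s| for s ∈ L.

The longest string in L = {aaa, bbb, ccc} has length 3.
If p = 4, then no string s ∈ L has |s| ≥ p, so the condition is vacuously true.

The minimum pumping length is p = 4.

Why no smaller p works: for any p ≤ 3, the longest string s ∈ L has |s| = 3 ≥ p, so it would
have to be pumpable; but pumping up (i = 2, 3, ...) produces ever longer strings, which cannot all lie in the
finite language L. So the pumping property fails for every p ≤ 3.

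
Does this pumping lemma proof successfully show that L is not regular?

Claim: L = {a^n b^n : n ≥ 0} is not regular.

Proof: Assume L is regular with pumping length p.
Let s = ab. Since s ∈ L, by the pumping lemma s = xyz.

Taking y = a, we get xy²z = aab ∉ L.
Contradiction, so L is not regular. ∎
The proof is INCORRECT.

Error: The string s = ab may be shorter than p.
The pumping lemma only applies to strings with |s| ≥ p, and p is not under our control.
We must choose s in terms of p, e.g. s = a^p b^p, to ensure |s| ≥ p.
(The proof also fixes one particular y; a valid argument must handle every decomposition with |xy| ≤ p and |y| ≥ 1 — for s = a^p b^p this forces y = a^k, and then xy²z = a^(p+k) b^p ∉ L.)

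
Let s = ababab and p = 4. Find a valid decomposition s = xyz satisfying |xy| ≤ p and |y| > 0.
x = '', y = 'abab', z = 'ab'

For s = ababab and p = 4, one valid decomposition is:
- x = '' (length 0)
- y = 'abab' (length 4)
- z = 'ab' (length 2)

Verification:
- xyz = '' + 'abab' + 'ab' = ababab ✓
- |xy| = 4 ≤ 4 ✓
- |y| = 4 > 0 ✓

All pumping lemma constraints are satisfied.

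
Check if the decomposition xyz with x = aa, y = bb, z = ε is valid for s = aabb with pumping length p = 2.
Violated: |xy| ≤ p

The decomposition x = aa, y = bb, z = ε for s = aabb with p = 2
violates the constraint: |xy| ≤ p

|xy| = |aabb| = 4 > 2 = p. The decomposition puts too many characters in xy.

Pumping lemma constraints:
1. xyz = s (decomposition is valid)
2. |xy| ≤ p
3. |y| > 0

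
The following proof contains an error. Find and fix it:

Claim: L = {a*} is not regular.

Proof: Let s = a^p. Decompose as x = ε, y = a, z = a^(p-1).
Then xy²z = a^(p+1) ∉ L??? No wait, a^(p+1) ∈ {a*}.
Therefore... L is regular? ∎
Error: The proof attempts to show a*  is not regular, but a* IS regular!

Correction: a* is a regular language (recognized by a simple DFA with one accepting state and self-loop on 'a'). The pumping lemma can only prove non-regularity, not regularity. For regular languages, pumping always works.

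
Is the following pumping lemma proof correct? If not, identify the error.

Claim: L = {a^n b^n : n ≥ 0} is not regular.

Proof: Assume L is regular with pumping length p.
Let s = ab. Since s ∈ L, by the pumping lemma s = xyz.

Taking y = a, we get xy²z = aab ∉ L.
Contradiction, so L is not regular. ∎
The proof is INCORRECT.

Error: The string s = ab may be shorter than p.
The pumping lemma only applies to strings with |s| ≥ p, and p is not under our control.
We must choose s in terms of p, e.g. s = a^p b^p, to ensure |s| ≥ p.
(The proof also fixes one particular y; a valid argument must handle every decomposition with |xy| ≤ p and |y| ≥ 1 — for s = a^p b^p this forces y = a^k, and then xy²z = a^(p+k) b^p ∉ L.)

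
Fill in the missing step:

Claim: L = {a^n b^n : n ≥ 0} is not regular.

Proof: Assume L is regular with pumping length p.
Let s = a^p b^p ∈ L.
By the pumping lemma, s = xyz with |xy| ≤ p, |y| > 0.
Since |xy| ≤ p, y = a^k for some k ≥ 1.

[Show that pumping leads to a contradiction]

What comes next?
Consider xy²z = a^(p+k) b^p.

Since k ≥ 1, we have p + k > p.
So xy²z has more a's than b's: (p+k) a's vs p b's.
This means xy²z ∉ L because a^n b^n requires equal counts.

This contradicts the pumping lemma which states xy²z ∈ L.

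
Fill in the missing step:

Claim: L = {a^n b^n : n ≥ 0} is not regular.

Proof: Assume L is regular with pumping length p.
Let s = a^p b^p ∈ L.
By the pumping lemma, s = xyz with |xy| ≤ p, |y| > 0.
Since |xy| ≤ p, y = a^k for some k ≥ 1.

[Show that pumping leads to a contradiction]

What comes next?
Consider xy²z = a^(p+k) b^p.

Since k ≥ 1, we have p + k > p.
So xy²z has more a's than b's: (p+k) a's vs p b's.
This means xy²z ∉ L because a^n b^n requires equal counts.

This contradicts the pumping lemma which states xy²z ∈ L.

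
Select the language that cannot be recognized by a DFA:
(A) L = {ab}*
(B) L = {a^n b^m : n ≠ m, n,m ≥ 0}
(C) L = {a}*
(B) {a^n b^m : n ≠ m, n,m ≥ 0}

(B) L = {a^n b^m : n ≠ m, n,m ≥ 0} is NOT regular.

The pumping lemma can be used to prove this:
After pumping a's, we can make n = m

The other languages are regular because they can be recognized by finite automata.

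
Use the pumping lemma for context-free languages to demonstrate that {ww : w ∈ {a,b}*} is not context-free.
Assume for contradiction that L is context-free, and let p ≥ 1 be the pumping length given by the pumping lemma for CFLs.
Choose s = a^p b^p a^p b^p. Then s ∈ L (take w = a^p b^p) and |s| = 4p ≥ p.
By the CFL pumping lemma, s = uvxyz for some u, v, x, y, z with |vxy| ≤ p, |vy| ≥ 1, and uv^i xy^i z ∈ L for every i ≥ 0.

Write s as four blocks A₁ B₁ A₂ B₂ with A₁ = A₂ = a^p and B₁ = B₂ = b^p. Since |vxy| ≤ p, the window vxy lies inside at most two adjacent blocks. Take i = 0 and let t = uxz, so |t| = 4p − |vy| with 1 ≤ |vy| ≤ p. If |t| is odd, t ∉ L immediately, so assume |vy| is even (hence |vy| ≥ 2) and |t|/2 = 2p − |vy|/2, which satisfies p ≤ |t|/2 ≤ 2p − 1.

Case 1 (vxy inside A₁B₁): t = a^(p−j) b^(p−l) a^p b^p with j + l = |vy|. The second half of t has length < 2p, so it is a suffix of the trailing a^p b^p and ends in b; the first half is a^(p−j) b^(p−l) a^((j+l)/2), which ends in a because (j+l)/2 ≥ 1. The halves differ, so t ∉ L.

Case 2 (vxy inside B₁A₂, straddling the middle): t = a^p b^(p−j) a^(p−l) b^p with j + l = |vy|. If t = ww, then w is a prefix of t of length ≥ p, so w begins with a^p; and w is a suffix of t of length ≥ p, so w ends with b^p. That forces |w| ≥ 2p, contradicting |w| = |t|/2 ≤ 2p − 1. So t ∉ L.

Case 3 (vxy inside A₂B₂): t = a^p b^p a^(p−j) b^(p−l) with j + l = |vy|. The first half of t is a prefix of a^p b^p, so it begins with a; the second half is b^((j+l)/2) a^(p−j) b^(p−l), which begins with b. The halves differ, so t ∉ L.

In every case uv⁰xy⁰z = uxz ∉ L.

This contradicts the CFL pumping lemma, which requires uv^i xy^i z ∈ L for all i ≥ 0.
Hence L = {ww : w ∈ {a,b}*} is not context-free. ∎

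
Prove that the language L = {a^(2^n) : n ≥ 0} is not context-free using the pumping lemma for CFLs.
Assume for contradiction that L is context-free, and let p ≥ 1 be the pumping length given by the pumping lemma for CFLs.
Choose s = a^(2^p). Then s ∈ L and |s| = 2^p ≥ p.
By the CFL pumping lemma, s = uvxyz for some u, v, x, y, z with |vxy| ≤ p, |vy| ≥ 1, and uv^i xy^i z ∈ L for every i ≥ 0.
All symbols are a's, so only lengths matter: let k = |vy|, with 1 ≤ k ≤ |vxy| ≤ p < 2^p.

Take i = 2: |uv²xy²z| = 2^p + k, and 2^p < 2^p + k < 2^p + 2^p = 2^(p+1).
So the length lies strictly between consecutive powers of two and is not a power of 2; uv²xy²z ∉ L.

This contradicts the CFL pumping lemma, which requires uv^i xy^i z ∈ L for all i ≥ 0.
Hence L = {a^(2^n) : n ≥ 0} is not context-free. ∎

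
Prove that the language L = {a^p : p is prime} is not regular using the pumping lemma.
Assume for contradiction that L is regular, and let p ≥ 1 be the pumping length given by the pumping lemma.
Choose a prime q with q ≥ p (one exists because there are infinitely many primes) and let s = a^q. Then s ∈ L and |s| = q ≥ p.
By the pumping lemma, s = xyz for some x, y, z with |xy| ≤ p, |y| ≥ 1, and xy^i z ∈ L for every i ≥ 0.
Here y = a^k for some k with 1 ≤ k ≤ p, and xy^i z = a^(q + (i − 1)k) for every i ≥ 0.

Take i = q + 1: |xy^(q+1) z| = q + qk = q(k + 1).
Both factors satisfy q ≥ 2 and k + 1 ≥ 2, so q(k + 1) is composite, and xy^(q+1) z ∉ L.

This contradicts the pumping lemma, which requires xy^i z ∈ L for all i ≥ 0.
Hence L = {a^p : p is prime} is not regular. ∎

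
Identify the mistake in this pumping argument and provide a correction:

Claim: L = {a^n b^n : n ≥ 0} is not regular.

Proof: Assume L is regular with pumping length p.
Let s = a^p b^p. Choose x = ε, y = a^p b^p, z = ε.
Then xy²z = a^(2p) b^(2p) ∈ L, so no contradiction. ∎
Error: The decomposition violates |xy| ≤ p. With y = a^p b^p, |xy| = |y| = 2p > p. (The proof also miscomputes xy²z, which would be a^p b^p a^p b^p rather than a^(2p) b^(2p), and it wrongly treats one harmless decomposition as settling the matter — the prover does not get to choose the decomposition.)

Correction: The pumping lemma requires |xy| ≤ p, and the argument must handle every decomposition satisfying |xy| ≤ p, |y| ≥ 1. Since s starts with p a's, any such y consists only of a's, say y = a^k with k ≥ 1. Then xy²z = a^(p+k) b^p has unequal numbers of a's and b's, so xy²z ∉ L — the required contradiction.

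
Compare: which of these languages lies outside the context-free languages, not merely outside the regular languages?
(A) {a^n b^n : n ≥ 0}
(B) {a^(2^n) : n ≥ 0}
(B) {a^(2^n) : n ≥ 0}

(B) {a^(2^n) : n ≥ 0} requires the CFL pumping lemma.

- {a^n b^n : n ≥ 0} is context-free (but not regular)
  • Can be shown non-regular with the regular pumping lemma
  • After pumping, the number of a's and b's become unequal

- {a^(2^n) : n ≥ 0} is NOT context-free
  • Requires the CFL pumping lemma to prove
  • Gaps between powers of 2 grow exponentially

The CFL pumping lemma is "stronger" in that it can prove non-membership
in the larger class of context-free languages.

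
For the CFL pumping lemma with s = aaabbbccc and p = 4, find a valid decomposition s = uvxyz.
u='aa', v='a', x='bb', y='b', z='ccc'

For s = aaabbbccc with pumping length p = 4:

One valid decomposition:
- u = 'aa'
- v = 'a'
- x = 'bb'
- y = 'b'
- z = 'ccc'

Verification:
- uvxyz = 'aa' + 'a' + 'bb' + 'b' + 'ccc' = aaabbbccc ✓
- |vxy| = |'abbb'| = 4 ≤ 4 ✓
- |vy| = |'ab'| = 2 > 0 ✓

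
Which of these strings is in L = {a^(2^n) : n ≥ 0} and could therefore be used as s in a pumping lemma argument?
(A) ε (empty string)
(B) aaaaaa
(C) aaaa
(C) aaaa

The pumping lemma is applied to a string s that lies in L, so first check membership of each option:
- (A) ε has length 0, which is not a power of 2, so it is not in L ✗
- (B) aaaaaa has length 6, strictly between 2^2 = 4 and 2^3 = 8, so it is not in L ✗
- (C) aaaa has length 4 = 2^2, so it is in L ✓

Only (C) aaaa is in L, so it is the only candidate that could play the role of s.
(In a complete proof one picks s in terms of the pumping length p so that |s| ≥ p is guaranteed; a fixed string like aaaa illustrates the shape of such an s.)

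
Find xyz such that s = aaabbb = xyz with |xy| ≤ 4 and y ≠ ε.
x = '', y = 'aaa', z = 'bbb'

For s = aaabbb and p = 4, one valid decomposition is:
- x = '' (length 0)
- y = 'aaa' (length 3)
- z = 'bbb' (length 3)

Verification:
- xyz = '' + 'aaa' + 'bbb' = aaabbb ✓
- |xy| = 3 ≤ 4 ✓
- |y| = 3 > 0 ✓

All pumping lemma constraints are satisfied.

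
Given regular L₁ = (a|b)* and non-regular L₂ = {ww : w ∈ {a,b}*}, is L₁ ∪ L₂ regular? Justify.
Yes — L₁ ∪ L₂ is regular.

{ww} ⊆ (a|b)*, so L₁ ∪ L₂ = (a|b)*, which is regular.

Note that the bare facts "L₁ regular, L₂ non-regular" do not settle the question by themselves: the closure of regular languages under ∪, ∩, complement and difference applies only when BOTH operands are regular. With a non-regular operand the result can come out regular or non-regular depending on the specific languages, so one has to work out L₁ ∪ L₂ for this particular pair, as above.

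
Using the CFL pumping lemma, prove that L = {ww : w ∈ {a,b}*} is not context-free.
Assume for contradiction that L is context-free, and let p ≥ 1 be the pumping length given by the pumping lemma for CFLs.
Choose s = a^p b^p a^p b^p. Then s ∈ L (take w = a^p b^p) and |s| = 4p ≥ p.
By the CFL pumping lemma, s = uvxyz for some u, v, x, y, z with |vxy| ≤ p, |vy| ≥ 1, and uv^i xy^i z ∈ L for every i ≥ 0.

Write s as four blocks A₁ B₁ A₂ B₂ with A₁ = A₂ = a^p and B₁ = B₂ = b^p. Since |vxy| ≤ p, the window vxy lies inside at most two adjacent blocks. Take i = 0 and let t = uxz, so |t| = 4p − |vy| with 1 ≤ |vy| ≤ p. If |t| is odd, t ∉ L immediately, so assume |vy| is even (hence |vy| ≥ 2) and |t|/2 = 2p − |vy|/2, which satisfies p ≤ |t|/2 ≤ 2p − 1.

Case 1 (vxy inside A₁B₁): t = a^(p−j) b^(p−l) a^p b^p with j + l = |vy|. The second half of t has length < 2p, so it is a suffix of the trailing a^p b^p and ends in b; the first half is a^(p−j) b^(p−l) a^((j+l)/2), which ends in a because (j+l)/2 ≥ 1. The halves differ, so t ∉ L.

Case 2 (vxy inside B₁A₂, straddling the middle): t = a^p b^(p−j) a^(p−l) b^p with j + l = |vy|. If t = ww, then w is a prefix of t of length ≥ p, so w begins with a^p; and w is a suffix of t of length ≥ p, so w ends with b^p. That forces |w| ≥ 2p, contradicting |w| = |t|/2 ≤ 2p − 1. So t ∉ L.

Case 3 (vxy inside A₂B₂): t = a^p b^p a^(p−j) b^(p−l) with j + l = |vy|. The first half of t is a prefix of a^p b^p, so it begins with a; the second half is b^((j+l)/2) a^(p−j) b^(p−l), which begins with b. The halves differ, so t ∉ L.

In every case uv⁰xy⁰z = uxz ∉ L.

This contradicts the CFL pumping lemma, which requires uv^i xy^i z ∈ L for all i ≥ 0.
Hence L = {ww : w ∈ {a,b}*} is not context-free. ∎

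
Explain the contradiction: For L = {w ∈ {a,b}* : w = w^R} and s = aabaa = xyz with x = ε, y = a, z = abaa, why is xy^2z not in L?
xy²z = aaabaa ∉ L

Pumping with i = 2 replaces y = a by y² = aa:
- Original: s = xyz = aabaa; aabaa reversed is aabaa, the same string, so it is a palindrome and is in L
- Pumped: xy²z = ε · aa · abaa = aaabaa
- aaabaa reversed is aabaaa ≠ aaabaa, so it is not a palindrome and is not in L

The pumping lemma would require xy²z ∈ L, so this decomposition yields a contradiction.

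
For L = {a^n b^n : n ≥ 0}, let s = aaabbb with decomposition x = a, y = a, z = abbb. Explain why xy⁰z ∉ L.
xy⁰z = aabbb ∉ L

Pumping with i = 0 replaces y = a by y⁰ = ε:
- Original: s = xyz = aaabbb; aaabbb = a^3 b^3 has equal counts (3 = 3), so it is in L
- Pumped: xy⁰z = a · ε · abbb = aabbb
- aabbb has 2 a's and 3 b's; 2 ≠ 3, so it is not in L

The pumping lemma would require xy⁰z ∈ L, so this decomposition yields a contradiction.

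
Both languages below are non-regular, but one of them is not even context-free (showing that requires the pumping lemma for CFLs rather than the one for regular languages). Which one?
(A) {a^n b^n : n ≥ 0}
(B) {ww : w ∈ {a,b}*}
(B) {ww : w ∈ {a,b}*}

(B) {ww : w ∈ {a,b}*} requires the CFL pumping lemma.

- {a^n b^n : n ≥ 0} is context-free (but not regular)
  • Can be shown non-regular with the regular pumping lemma
  • After pumping, the number of a's and b's become unequal

- {ww : w ∈ {a,b}*} is NOT context-free
  • Requires the CFL pumping lemma to prove
  • Cannot verify equality of two arbitrary substrings

The CFL pumping lemma is "stronger" in that it can prove non-membership
in the larger class of context-free languages.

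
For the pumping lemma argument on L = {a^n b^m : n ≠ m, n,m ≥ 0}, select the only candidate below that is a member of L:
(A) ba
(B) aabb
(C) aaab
(C) aaab

The pumping lemma is applied to a string s that lies in L, so first check membership of each option:
- (A) ba has an a after a b, so it is not of the form a^n b^m and is not in L ✗
- (B) aabb = a^2 b^2 has n = m = 2, so it is not in L ✗
- (C) aaab = a^3 b^1 with 3 ≠ 1, so it is in L ✓

Only (C) aaab is in L, so it is the only candidate that could play the role of s.
(In a complete proof one picks s in terms of the pumping length p so that |s| ≥ p is guaranteed; a fixed string like aaab illustrates the shape of such an s.)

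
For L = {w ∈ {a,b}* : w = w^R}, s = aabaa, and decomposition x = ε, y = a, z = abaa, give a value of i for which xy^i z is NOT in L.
i = 0

xy⁰z = ε · ε · abaa = abaa; abaa reversed is aaba ≠ abaa, so it is not a palindrome and is not in L.
(Other choices also work, e.g. i = 2, 3; only i = 1 is guaranteed to stay in L since xy¹z = s.)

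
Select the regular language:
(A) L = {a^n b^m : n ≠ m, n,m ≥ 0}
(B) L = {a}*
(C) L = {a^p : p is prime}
(B) {a}*

(B) L = {a}* is regular.

This can be recognized by a finite automaton (DFA/NFA).
Regular expressions like {a}* define regular languages.

The other choices are not regular:
- {a^p : p is prime}: After pumping, the length becomes composite
- {a^n b^m : n ≠ m, n,m ≥ 0}: After pumping a's, we can make n = m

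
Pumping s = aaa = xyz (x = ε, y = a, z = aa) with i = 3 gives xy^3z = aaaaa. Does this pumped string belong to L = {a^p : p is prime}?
Yes

xy³z = ε · aaa · aa = aaaaa.
aaaaa has length 5, which is prime, so it is in L.
(A single pumped string landing in L is not a contradiction by itself; a non-regularity proof needs some i for which xy^i z ∉ L, for every admissible decomposition.)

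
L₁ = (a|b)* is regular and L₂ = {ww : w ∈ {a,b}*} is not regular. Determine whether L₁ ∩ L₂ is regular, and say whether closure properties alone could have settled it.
No — L₁ ∩ L₂ is not regular.

(a|b)* is all strings over {a,b}, so L₁ ∩ L₂ = {ww : w ∈ {a,b}*} = L₂ itself, which is not regular (pump s = a^p b a^p b).

Note that the bare facts "L₁ regular, L₂ non-regular" do not settle the question by themselves: the closure of regular languages under ∪, ∩, complement and difference applies only when BOTH operands are regular. With a non-regular operand the result can come out regular or non-regular depending on the specific languages, so one has to work out L₁ ∩ L₂ for this particular pair, as above.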